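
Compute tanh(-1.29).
-0.8591

tanh(-1.29) = (e^(-1.29) - e^(1.29))/(e^(-1.29) + e^(1.29)) = -0.8591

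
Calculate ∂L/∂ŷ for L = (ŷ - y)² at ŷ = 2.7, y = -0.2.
∂L/∂ŷ = 5.8

∂L/∂ŷ = 2(ŷ - y) = 2(2.7 - -0.2) = 2(2.9) = 5.8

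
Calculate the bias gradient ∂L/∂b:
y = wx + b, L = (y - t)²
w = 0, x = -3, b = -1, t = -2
∂L/∂b = 2

y = wx + b = (0)(-3) + -1 = -1
∂L/∂y = 2(y - t) = 2(-1 - -2) = 2
∂y/∂b = 1
∂L/∂b = ∂L/∂y · ∂y/∂b = 2 × 1 = 2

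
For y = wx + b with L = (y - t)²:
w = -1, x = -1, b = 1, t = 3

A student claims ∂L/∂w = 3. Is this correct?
Incorrect

y = (-1)(-1) + 1 = 2
∂L/∂y = 2(y - t) = 2(2 - 3) = -2
∂y/∂w = x = -1
∂L/∂w = -2 × -1 = 2

Claimed value: 3
Incorrect: The correct gradient is 2.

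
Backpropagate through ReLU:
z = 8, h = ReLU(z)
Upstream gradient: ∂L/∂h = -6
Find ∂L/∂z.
∂L/∂z = -6

h = ReLU(8) = 8
Since z > 0: ∂h/∂z = 1
∂L/∂z = ∂L/∂h · ∂h/∂z = -6 × 1 = -6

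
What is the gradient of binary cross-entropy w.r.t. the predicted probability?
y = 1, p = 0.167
∂L/∂p = -5.988

∂L/∂p = -y/p + (1-y)/(1-p) = -1/0.167 + 0 = -5.988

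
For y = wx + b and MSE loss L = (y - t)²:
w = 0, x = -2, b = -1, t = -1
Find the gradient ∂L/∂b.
∂L/∂b = 0

y = wx + b = (0)(-2) + -1 = -1
∂L/∂y = 2(y - t) = 2(-1 - -1) = 0
∂y/∂b = 1
∂L/∂b = ∂L/∂y · ∂y/∂b = 0 × 1 = 0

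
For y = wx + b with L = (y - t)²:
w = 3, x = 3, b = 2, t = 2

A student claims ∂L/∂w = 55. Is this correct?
Incorrect

y = (3)(3) + 2 = 11
∂L/∂y = 2(y - t) = 2(11 - 2) = 18
∂y/∂w = x = 3
∂L/∂w = 18 × 3 = 54

Claimed value: 55
Incorrect: The correct gradient is 54.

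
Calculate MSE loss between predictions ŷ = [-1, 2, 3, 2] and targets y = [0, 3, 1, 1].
MSE = 1.75

MSE = (1/4)((-1-0)² + (2-3)² + (3-1)² + (2-1)²) = (1/4)(1 + 1 + 4 + 1) = 1.75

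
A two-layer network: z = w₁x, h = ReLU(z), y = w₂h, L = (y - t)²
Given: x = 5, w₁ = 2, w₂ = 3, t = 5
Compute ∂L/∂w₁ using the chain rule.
∂L/∂w₁ = 750

Forward pass:
z = w₁x = 2×5 = 10
h = ReLU(10) = 10
y = w₂h = 3×10 = 30

Backward pass:
∂L/∂y = 2(y - t) = 2(30 - 5) = 50
∂y/∂h = w₂ = 3
∂h/∂z = 1 (ReLU derivative)
∂z/∂w₁ = x = 5

∂L/∂w₁ = 50 × 3 × 1 × 5 = 750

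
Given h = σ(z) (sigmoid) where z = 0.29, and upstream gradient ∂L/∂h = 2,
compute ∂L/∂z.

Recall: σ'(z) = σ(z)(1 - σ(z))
∂L/∂z = 0.4896

σ(0.29) = 0.572
σ'(0.29) = σ(0.29)(1 - σ(0.29)) = 0.572 × 0.428 = 0.2448
∂L/∂z = ∂L/∂h · σ'(z) = 2 × 0.2448 = 0.4896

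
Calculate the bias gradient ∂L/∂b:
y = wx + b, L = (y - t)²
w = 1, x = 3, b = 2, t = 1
∂L/∂b = 8

y = wx + b = (1)(3) + 2 = 5
∂L/∂y = 2(y - t) = 2(5 - 1) = 8
∂y/∂b = 1
∂L/∂b = ∂L/∂y · ∂y/∂b = 8 × 1 = 8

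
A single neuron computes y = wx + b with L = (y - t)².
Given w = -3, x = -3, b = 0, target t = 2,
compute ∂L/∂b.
∂L/∂b = 14

y = wx + b = (-3)(-3) + 0 = 9
∂L/∂y = 2(y - t) = 2(9 - 2) = 14
∂y/∂b = 1
∂L/∂b = ∂L/∂y · ∂y/∂b = 14 × 1 = 14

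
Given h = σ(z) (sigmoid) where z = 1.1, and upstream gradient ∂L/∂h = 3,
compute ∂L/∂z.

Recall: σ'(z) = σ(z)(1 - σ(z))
∂L/∂z = 0.5621

σ(1.1) = 0.7503
σ'(1.1) = σ(1.1)(1 - σ(1.1)) = 0.7503 × 0.2497 = 0.1874
∂L/∂z = ∂L/∂h · σ'(z) = 3 × 0.1874 = 0.5621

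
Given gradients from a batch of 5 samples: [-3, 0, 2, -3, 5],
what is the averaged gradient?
Average gradient = 0.2

Average = (1/5)(-3 + 0 + 2 + -3 + 5) = 1/5 = 0.2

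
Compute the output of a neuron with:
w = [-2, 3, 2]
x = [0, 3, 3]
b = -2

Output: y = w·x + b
y = 13

y = (-2)(0) + (3)(3) + (2)(3) + -2 = 13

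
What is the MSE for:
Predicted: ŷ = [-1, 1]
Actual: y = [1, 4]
MSE = 6.5

MSE = (1/2)((-1-1)² + (1-4)²) = (1/2)(4 + 9) = 6.5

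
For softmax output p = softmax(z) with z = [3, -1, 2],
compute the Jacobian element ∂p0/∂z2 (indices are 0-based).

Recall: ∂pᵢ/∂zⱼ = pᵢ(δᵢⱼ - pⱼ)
∂p0/∂z2 = -0.1915

p = softmax(z) = [0.7214, 0.01321, 0.2654]
p0 = 0.7214, p2 = 0.2654

∂p0/∂z2 = -p0 × p2 = -0.7214 × 0.2654 = -0.1915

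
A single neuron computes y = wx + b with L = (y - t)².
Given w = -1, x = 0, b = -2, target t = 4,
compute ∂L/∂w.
∂L/∂w = 0

y = wx + b = (-1)(0) + -2 = -2
∂L/∂y = 2(y - t) = 2(-2 - 4) = -12
∂y/∂w = x = 0
∂L/∂w = ∂L/∂y · ∂y/∂w = -12 × 0 = 0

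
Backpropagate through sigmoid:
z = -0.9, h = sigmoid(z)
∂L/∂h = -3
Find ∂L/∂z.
∂L/∂z = -0.6165

σ(-0.9) = 0.2891
σ'(-0.9) = σ(-0.9)(1 - σ(-0.9)) = 0.2891 × 0.7109 = 0.2055
∂L/∂z = ∂L/∂h · σ'(z) = -3 × 0.2055 = -0.6165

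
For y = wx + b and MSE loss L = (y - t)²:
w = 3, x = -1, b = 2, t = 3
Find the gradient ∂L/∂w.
∂L/∂w = 8

y = wx + b = (3)(-1) + 2 = -1
∂L/∂y = 2(y - t) = 2(-1 - 3) = -8
∂y/∂w = x = -1
∂L/∂w = ∂L/∂y · ∂y/∂w = -8 × -1 = 8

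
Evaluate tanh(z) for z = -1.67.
-0.9316

tanh(-1.67) = (e^(-1.67) - e^(1.67))/(e^(-1.67) + e^(1.67)) = -0.9316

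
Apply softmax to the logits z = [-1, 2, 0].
p = [0.042, 0.8438, 0.1142]

exp(z) = [0.3679, 7.389, 1]
Sum = 8.757
p = [0.042, 0.8438, 0.1142]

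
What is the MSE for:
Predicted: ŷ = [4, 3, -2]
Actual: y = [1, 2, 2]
MSE = 8.667

MSE = (1/3)((4-1)² + (3-2)² + (-2-2)²) = (1/3)(9 + 1 + 16) = 8.667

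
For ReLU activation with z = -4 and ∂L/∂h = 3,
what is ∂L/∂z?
∂L/∂z = 0

h = ReLU(-4) = 0
Since z < 0: ∂h/∂z = 0
∂L/∂z = ∂L/∂h · ∂h/∂z = 3 × 0 = 0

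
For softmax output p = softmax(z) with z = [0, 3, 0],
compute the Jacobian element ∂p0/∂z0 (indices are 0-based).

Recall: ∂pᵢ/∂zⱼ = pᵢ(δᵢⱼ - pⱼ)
∂p0/∂z0 = 0.04323

p = softmax(z) = [0.04528, 0.9094, 0.04528]
p0 = 0.04528

∂p0/∂z0 = p0(1 - p0) = 0.04528 × (1 - 0.04528) = 0.04323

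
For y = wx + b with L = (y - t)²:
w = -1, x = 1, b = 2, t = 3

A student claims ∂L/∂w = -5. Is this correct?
Incorrect

y = (-1)(1) + 2 = 1
∂L/∂y = 2(y - t) = 2(1 - 3) = -4
∂y/∂w = x = 1
∂L/∂w = -4 × 1 = -4

Claimed value: -5
Incorrect: The correct gradient is -4.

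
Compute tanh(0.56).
0.508

tanh(0.56) = (e^(0.56) - e^(-0.56))/(e^(0.56) + e^(-0.56)) = 0.508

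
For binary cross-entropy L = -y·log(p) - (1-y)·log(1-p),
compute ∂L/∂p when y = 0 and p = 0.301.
∂L/∂p = 1.431

∂L/∂p = -y/p + (1-y)/(1-p) = 0 + 1/0.699 = 1.431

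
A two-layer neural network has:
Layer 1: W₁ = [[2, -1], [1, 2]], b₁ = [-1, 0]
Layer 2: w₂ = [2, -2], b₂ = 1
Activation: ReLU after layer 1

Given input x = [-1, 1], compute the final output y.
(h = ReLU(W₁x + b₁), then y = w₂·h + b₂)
y = -1

Layer 1 pre-activation: z₁ = [-4, 1]
After ReLU: h = [0, 1]
Layer 2 output: y = 2×0 + -2×1 + 1 = -1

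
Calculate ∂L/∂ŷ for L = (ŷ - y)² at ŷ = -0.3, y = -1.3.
∂L/∂ŷ = 2.0

∂L/∂ŷ = 2(ŷ - y) = 2(-0.3 - -1.3) = 2(1.0) = 2.0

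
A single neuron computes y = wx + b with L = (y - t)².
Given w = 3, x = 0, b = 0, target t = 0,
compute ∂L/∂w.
∂L/∂w = 0

y = wx + b = (3)(0) + 0 = 0
∂L/∂y = 2(y - t) = 2(0 - 0) = 0
∂y/∂w = x = 0
∂L/∂w = ∂L/∂y · ∂y/∂w = 0 × 0 = 0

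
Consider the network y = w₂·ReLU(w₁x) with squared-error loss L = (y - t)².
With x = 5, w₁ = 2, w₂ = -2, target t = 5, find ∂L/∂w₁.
∂L/∂w₁ = 500

Forward pass:
z = w₁x = 2×5 = 10
h = ReLU(10) = 10
y = w₂h = -2×10 = -20

Backward pass:
∂L/∂y = 2(y - t) = 2(-20 - 5) = -50
∂y/∂h = w₂ = -2
∂h/∂z = 1 (ReLU derivative)
∂z/∂w₁ = x = 5

∂L/∂w₁ = -50 × -2 × 1 × 5 = 500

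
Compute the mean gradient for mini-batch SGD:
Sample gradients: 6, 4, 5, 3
Average gradient = 4.5

Average = (1/4)(6 + 4 + 5 + 3) = 18/4 = 4.5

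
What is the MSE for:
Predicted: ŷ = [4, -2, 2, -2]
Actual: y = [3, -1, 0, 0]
MSE = 2.5

MSE = (1/4)((4-3)² + (-2--1)² + (2-0)² + (-2-0)²) = (1/4)(1 + 1 + 4 + 4) = 2.5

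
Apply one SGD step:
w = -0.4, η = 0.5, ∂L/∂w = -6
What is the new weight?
w_new = 2.6

w_new = w - η·∂L/∂w = -0.4 - 0.5×(-6) = -0.4 - (-3) = 2.6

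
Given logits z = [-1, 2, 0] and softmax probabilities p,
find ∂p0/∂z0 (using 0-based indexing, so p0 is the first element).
∂p0/∂z0 = 0.04025

p = softmax(z) = [0.04201, 0.8438, 0.1142]
p0 = 0.04201

∂p0/∂z0 = p0(1 - p0) = 0.04201 × (1 - 0.04201) = 0.04025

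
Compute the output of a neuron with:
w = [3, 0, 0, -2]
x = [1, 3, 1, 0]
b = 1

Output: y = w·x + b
y = 4

y = (3)(1) + (0)(3) + (0)(1) + (-2)(0) + 1 = 4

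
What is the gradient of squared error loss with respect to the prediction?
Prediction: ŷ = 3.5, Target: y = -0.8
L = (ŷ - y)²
∂L/∂ŷ = 8.6

∂L/∂ŷ = 2(ŷ - y) = 2(3.5 - -0.8) = 2(4.3) = 8.6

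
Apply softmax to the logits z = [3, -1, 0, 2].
p = [0.6964, 0.0128, 0.0347, 0.2562]

exp(z) = [20.09, 0.3679, 1, 7.389]
Sum = 28.84
p = [0.6964, 0.0128, 0.0347, 0.2562]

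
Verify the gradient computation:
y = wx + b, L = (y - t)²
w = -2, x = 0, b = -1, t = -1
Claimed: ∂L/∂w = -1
Incorrect

y = (-2)(0) + -1 = -1
∂L/∂y = 2(y - t) = 2(-1 - -1) = 0
∂y/∂w = x = 0
∂L/∂w = 0 × 0 = 0

Claimed value: -1
Incorrect: The correct gradient is 0.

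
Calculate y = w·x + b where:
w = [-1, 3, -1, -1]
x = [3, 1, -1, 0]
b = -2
y = -1

y = (-1)(3) + (3)(1) + (-1)(-1) + (-1)(0) + -2 = -1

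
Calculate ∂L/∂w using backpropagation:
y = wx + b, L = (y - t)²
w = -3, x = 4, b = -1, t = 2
∂L/∂w = -120

y = wx + b = (-3)(4) + -1 = -13
∂L/∂y = 2(y - t) = 2(-13 - 2) = -30
∂y/∂w = x = 4
∂L/∂w = ∂L/∂y · ∂y/∂w = -30 × 4 = -120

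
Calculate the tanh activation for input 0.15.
0.1489

tanh(0.15) = (e^(0.15) - e^(-0.15))/(e^(0.15) + e^(-0.15)) = 0.1489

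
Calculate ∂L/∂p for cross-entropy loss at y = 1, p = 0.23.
∂L/∂p = -4.348

∂L/∂p = -y/p + (1-y)/(1-p) = -1/0.23 + 0 = -4.348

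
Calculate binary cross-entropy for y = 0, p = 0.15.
L = 0.1625

L = -0·log(0.15) - 1·log(0.85) = -log(0.85) = 0.1625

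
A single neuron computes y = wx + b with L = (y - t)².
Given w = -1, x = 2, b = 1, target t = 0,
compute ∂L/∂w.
∂L/∂w = -4

y = wx + b = (-1)(2) + 1 = -1
∂L/∂y = 2(y - t) = 2(-1 - 0) = -2
∂y/∂w = x = 2
∂L/∂w = ∂L/∂y · ∂y/∂w = -2 × 2 = -4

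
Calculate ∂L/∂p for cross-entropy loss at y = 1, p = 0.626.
∂L/∂p = -1.597

∂L/∂p = -y/p + (1-y)/(1-p) = -1/0.626 + 0 = -1.597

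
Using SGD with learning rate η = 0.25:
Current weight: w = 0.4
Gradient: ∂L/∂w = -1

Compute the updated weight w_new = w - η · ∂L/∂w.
w_new = 0.65

w_new = w - η·∂L/∂w = 0.4 - 0.25×(-1) = 0.4 - (-0.25) = 0.65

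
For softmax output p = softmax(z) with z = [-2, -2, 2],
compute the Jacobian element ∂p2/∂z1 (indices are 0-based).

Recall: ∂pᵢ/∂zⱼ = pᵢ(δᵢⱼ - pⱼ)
∂p2/∂z1 = -0.01704

p = softmax(z) = [0.01767, 0.01767, 0.9647]
p2 = 0.9647, p1 = 0.01767

∂p2/∂z1 = -p2 × p1 = -0.9647 × 0.01767 = -0.01704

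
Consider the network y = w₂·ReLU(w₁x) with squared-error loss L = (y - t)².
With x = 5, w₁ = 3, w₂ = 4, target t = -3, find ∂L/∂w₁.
∂L/∂w₁ = 2520

Forward pass:
z = w₁x = 3×5 = 15
h = ReLU(15) = 15
y = w₂h = 4×15 = 60

Backward pass:
∂L/∂y = 2(y - t) = 2(60 - -3) = 126
∂y/∂h = w₂ = 4
∂h/∂z = 1 (ReLU derivative)
∂z/∂w₁ = x = 5

∂L/∂w₁ = 126 × 4 × 1 × 5 = 2520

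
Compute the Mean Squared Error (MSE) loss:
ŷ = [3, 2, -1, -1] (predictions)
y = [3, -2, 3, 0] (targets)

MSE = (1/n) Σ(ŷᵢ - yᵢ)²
MSE = 8.25

MSE = (1/4)((3-3)² + (2--2)² + (-1-3)² + (-1-0)²) = (1/4)(0 + 16 + 16 + 1) = 8.25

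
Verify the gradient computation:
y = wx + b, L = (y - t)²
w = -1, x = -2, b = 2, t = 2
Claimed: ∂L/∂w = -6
Incorrect

y = (-1)(-2) + 2 = 4
∂L/∂y = 2(y - t) = 2(4 - 2) = 4
∂y/∂w = x = -2
∂L/∂w = 4 × -2 = -8

Claimed value: -6
Incorrect: The correct gradient is -8.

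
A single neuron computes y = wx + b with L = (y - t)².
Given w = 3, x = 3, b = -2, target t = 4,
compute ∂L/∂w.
∂L/∂w = 18

y = wx + b = (3)(3) + -2 = 7
∂L/∂y = 2(y - t) = 2(7 - 4) = 6
∂y/∂w = x = 3
∂L/∂w = ∂L/∂y · ∂y/∂w = 6 × 3 = 18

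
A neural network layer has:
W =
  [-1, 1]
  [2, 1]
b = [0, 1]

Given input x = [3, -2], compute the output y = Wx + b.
y = [-5, 5]

Wx = [-1×3 + 1×-2, 2×3 + 1×-2]
   = [-5, 4]
y = Wx + b = [-5 + 0, 4 + 1] = [-5, 5]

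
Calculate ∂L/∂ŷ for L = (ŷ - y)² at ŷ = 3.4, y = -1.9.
∂L/∂ŷ = 10.6

∂L/∂ŷ = 2(ŷ - y) = 2(3.4 - -1.9) = 2(5.3) = 10.6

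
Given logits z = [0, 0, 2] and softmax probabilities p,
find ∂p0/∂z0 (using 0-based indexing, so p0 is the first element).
∂p0/∂z0 = 0.09516

p = softmax(z) = [0.1065, 0.1065, 0.787]
p0 = 0.1065

∂p0/∂z0 = p0(1 - p0) = 0.1065 × (1 - 0.1065) = 0.09516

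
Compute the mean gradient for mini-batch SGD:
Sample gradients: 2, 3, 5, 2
Average gradient = 3

Average = (1/4)(2 + 3 + 5 + 2) = 12/4 = 3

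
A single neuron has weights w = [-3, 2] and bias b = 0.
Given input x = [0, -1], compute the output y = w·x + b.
y = -2

y = (-3)(0) + (2)(-1) + 0 = -2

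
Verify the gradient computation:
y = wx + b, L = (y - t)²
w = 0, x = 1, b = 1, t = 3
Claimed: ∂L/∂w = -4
Correct

y = (0)(1) + 1 = 1
∂L/∂y = 2(y - t) = 2(1 - 3) = -4
∂y/∂w = x = 1
∂L/∂w = -4 × 1 = -4

Claimed value: -4
Correct: The correct gradient is -4.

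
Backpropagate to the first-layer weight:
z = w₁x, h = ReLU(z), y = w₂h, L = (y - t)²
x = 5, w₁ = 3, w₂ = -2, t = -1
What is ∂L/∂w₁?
∂L/∂w₁ = 580

Forward pass:
z = w₁x = 3×5 = 15
h = ReLU(15) = 15
y = w₂h = -2×15 = -30

Backward pass:
∂L/∂y = 2(y - t) = 2(-30 - -1) = -58
∂y/∂h = w₂ = -2
∂h/∂z = 1 (ReLU derivative)
∂z/∂w₁ = x = 5

∂L/∂w₁ = -58 × -2 × 1 × 5 = 580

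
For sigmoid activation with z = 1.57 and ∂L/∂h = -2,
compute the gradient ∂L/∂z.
∂L/∂z = -0.2851

σ(1.57) = 0.8278
σ'(1.57) = σ(1.57)(1 - σ(1.57)) = 0.8278 × 0.1722 = 0.1426
∂L/∂z = ∂L/∂h · σ'(z) = -2 × 0.1426 = -0.2851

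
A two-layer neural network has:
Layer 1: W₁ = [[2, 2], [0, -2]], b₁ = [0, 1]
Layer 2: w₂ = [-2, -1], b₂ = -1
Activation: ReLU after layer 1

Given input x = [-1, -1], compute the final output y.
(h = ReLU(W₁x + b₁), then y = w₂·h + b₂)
y = -4

Layer 1 pre-activation: z₁ = [-4, 3]
After ReLU: h = [0, 3]
Layer 2 output: y = -2×0 + -1×3 + -1 = -4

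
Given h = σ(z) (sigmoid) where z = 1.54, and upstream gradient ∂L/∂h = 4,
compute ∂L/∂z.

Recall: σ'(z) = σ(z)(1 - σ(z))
∂L/∂z = 0.5815

σ(1.54) = 0.8235
σ'(1.54) = σ(1.54)(1 - σ(1.54)) = 0.8235 × 0.1765 = 0.1454
∂L/∂z = ∂L/∂h · σ'(z) = 4 × 0.1454 = 0.5815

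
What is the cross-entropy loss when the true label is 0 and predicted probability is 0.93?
L = 2.659

L = -0·log(0.93) - 1·log(0.07) = -log(0.07) = 2.659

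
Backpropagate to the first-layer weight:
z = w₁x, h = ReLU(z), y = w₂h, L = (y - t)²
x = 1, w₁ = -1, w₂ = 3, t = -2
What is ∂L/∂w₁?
∂L/∂w₁ = 0

Forward pass:
z = w₁x = -1×1 = -1
h = ReLU(-1) = 0
y = w₂h = 3×0 = 0

Backward pass:
∂L/∂y = 2(y - t) = 2(0 - -2) = 4
∂y/∂h = w₂ = 3
∂h/∂z = 0 (ReLU derivative)
∂z/∂w₁ = x = 1

∂L/∂w₁ = 4 × 3 × 0 × 1 = 0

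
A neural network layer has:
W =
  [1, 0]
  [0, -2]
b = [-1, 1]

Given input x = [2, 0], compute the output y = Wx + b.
y = [1, 1]

Wx = [1×2 + 0×0, 0×2 + -2×0]
   = [2, 0]
y = Wx + b = [2 + -1, 0 + 1] = [1, 1]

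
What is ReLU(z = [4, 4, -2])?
h = [4, 4, 0]

ReLU applied element-wise: max(0,4)=4, max(0,4)=4, max(0,-2)=0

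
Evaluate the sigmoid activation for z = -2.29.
0.09195

sigmoid(-2.29) = 1/(1 + e^(2.29)) = 1/(1 + 9.875) = 0.09195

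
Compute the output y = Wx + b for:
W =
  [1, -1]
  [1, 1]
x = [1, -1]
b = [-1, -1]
y = [1, -1]

Wx = [1×1 + -1×-1, 1×1 + 1×-1]
   = [2, 0]
y = Wx + b = [2 + -1, 0 + -1] = [1, -1]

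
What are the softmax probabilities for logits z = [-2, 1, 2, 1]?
p = [0.0104, 0.2097, 0.5701, 0.2097]

exp(z) = [0.1353, 2.718, 7.389, 2.718]
Sum = 12.96
p = [0.0104, 0.2097, 0.5701, 0.2097]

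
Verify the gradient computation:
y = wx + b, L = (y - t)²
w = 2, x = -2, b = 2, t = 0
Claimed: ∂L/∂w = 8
Correct

y = (2)(-2) + 2 = -2
∂L/∂y = 2(y - t) = 2(-2 - 0) = -4
∂y/∂w = x = -2
∂L/∂w = -4 × -2 = 8

Claimed value: 8
Correct: The correct gradient is 8.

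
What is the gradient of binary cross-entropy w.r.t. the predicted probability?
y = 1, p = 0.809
∂L/∂p = -1.236

∂L/∂p = -y/p + (1-y)/(1-p) = -1/0.809 + 0 = -1.236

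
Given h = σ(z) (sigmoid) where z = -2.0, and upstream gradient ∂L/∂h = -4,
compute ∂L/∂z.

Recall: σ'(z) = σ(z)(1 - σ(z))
∂L/∂z = -0.42

σ(-2.0) = 0.1192
σ'(-2.0) = σ(-2.0)(1 - σ(-2.0)) = 0.1192 × 0.8808 = 0.105
∂L/∂z = ∂L/∂h · σ'(z) = -4 × 0.105 = -0.42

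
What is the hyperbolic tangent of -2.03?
-0.9661

tanh(-2.03) = (e^(-2.03) - e^(2.03))/(e^(-2.03) + e^(2.03)) = -0.9661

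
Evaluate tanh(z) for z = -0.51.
-0.4699

tanh(-0.51) = (e^(-0.51) - e^(0.51))/(e^(-0.51) + e^(0.51)) = -0.4699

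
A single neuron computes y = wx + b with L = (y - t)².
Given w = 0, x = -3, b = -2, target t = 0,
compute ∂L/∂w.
∂L/∂w = 12

y = wx + b = (0)(-3) + -2 = -2
∂L/∂y = 2(y - t) = 2(-2 - 0) = -4
∂y/∂w = x = -3
∂L/∂w = ∂L/∂y · ∂y/∂w = -4 × -3 = 12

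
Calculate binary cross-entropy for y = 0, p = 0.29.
L = 0.3425

L = -0·log(0.29) - 1·log(0.71) = -log(0.71) = 0.3425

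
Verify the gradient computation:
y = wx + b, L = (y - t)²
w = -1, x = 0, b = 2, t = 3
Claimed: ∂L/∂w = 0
Correct

y = (-1)(0) + 2 = 2
∂L/∂y = 2(y - t) = 2(2 - 3) = -2
∂y/∂w = x = 0
∂L/∂w = -2 × 0 = 0

Claimed value: 0
Correct: The correct gradient is 0.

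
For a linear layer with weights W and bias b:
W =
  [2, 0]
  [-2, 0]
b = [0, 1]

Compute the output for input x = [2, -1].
y = [4, -3]

Wx = [2×2 + 0×-1, -2×2 + 0×-1]
   = [4, -4]
y = Wx + b = [4 + 0, -4 + 1] = [4, -3]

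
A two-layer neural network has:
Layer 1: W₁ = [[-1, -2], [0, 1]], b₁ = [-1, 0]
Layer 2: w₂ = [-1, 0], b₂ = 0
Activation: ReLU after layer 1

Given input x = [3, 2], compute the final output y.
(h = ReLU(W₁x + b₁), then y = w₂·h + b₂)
y = 0

Layer 1 pre-activation: z₁ = [-8, 2]
After ReLU: h = [0, 2]
Layer 2 output: y = -1×0 + 0×2 + 0 = 0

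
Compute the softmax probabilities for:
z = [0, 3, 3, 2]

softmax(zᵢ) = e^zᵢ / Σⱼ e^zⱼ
p = [0.0206, 0.4136, 0.4136, 0.1522]

exp(z) = [1, 20.09, 20.09, 7.389]
Sum = 48.56
p = [0.0206, 0.4136, 0.4136, 0.1522]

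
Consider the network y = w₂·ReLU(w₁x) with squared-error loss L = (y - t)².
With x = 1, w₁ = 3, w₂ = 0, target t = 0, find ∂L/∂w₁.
∂L/∂w₁ = 0

Forward pass:
z = w₁x = 3×1 = 3
h = ReLU(3) = 3
y = w₂h = 0×3 = 0

Backward pass:
∂L/∂y = 2(y - t) = 2(0 - 0) = 0
∂y/∂h = w₂ = 0
∂h/∂z = 1 (ReLU derivative)
∂z/∂w₁ = x = 1

∂L/∂w₁ = 0 × 0 × 1 × 1 = 0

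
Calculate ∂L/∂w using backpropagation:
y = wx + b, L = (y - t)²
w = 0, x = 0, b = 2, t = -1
∂L/∂w = 0

y = wx + b = (0)(0) + 2 = 2
∂L/∂y = 2(y - t) = 2(2 - -1) = 6
∂y/∂w = x = 0
∂L/∂w = ∂L/∂y · ∂y/∂w = 6 × 0 = 0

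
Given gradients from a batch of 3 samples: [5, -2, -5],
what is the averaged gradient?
Average gradient = -0.6667

Average = (1/3)(5 + -2 + -5) = -2/3 = -0.6667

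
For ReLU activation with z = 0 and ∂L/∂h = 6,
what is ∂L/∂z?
∂L/∂z = 0

h = ReLU(0) = 0
At z = 0: ∂h/∂z = 0 (by convention)
∂L/∂z = ∂L/∂h · ∂h/∂z = 6 × 0 = 0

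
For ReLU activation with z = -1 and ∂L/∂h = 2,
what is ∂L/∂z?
∂L/∂z = 0

h = ReLU(-1) = 0
Since z < 0: ∂h/∂z = 0
∂L/∂z = ∂L/∂h · ∂h/∂z = 2 × 0 = 0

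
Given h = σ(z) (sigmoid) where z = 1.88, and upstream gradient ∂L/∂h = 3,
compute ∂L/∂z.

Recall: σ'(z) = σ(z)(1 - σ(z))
∂L/∂z = 0.3446

σ(1.88) = 0.8676
σ'(1.88) = σ(1.88)(1 - σ(1.88)) = 0.8676 × 0.1324 = 0.1149
∂L/∂z = ∂L/∂h · σ'(z) = 3 × 0.1149 = 0.3446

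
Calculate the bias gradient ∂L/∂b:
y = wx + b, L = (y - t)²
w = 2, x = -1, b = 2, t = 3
∂L/∂b = -6

y = wx + b = (2)(-1) + 2 = 0
∂L/∂y = 2(y - t) = 2(0 - 3) = -6
∂y/∂b = 1
∂L/∂b = ∂L/∂y · ∂y/∂b = -6 × 1 = -6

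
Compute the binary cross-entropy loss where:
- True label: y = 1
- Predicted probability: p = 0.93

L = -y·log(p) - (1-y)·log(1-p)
L = 0.07257

L = -1·log(0.93) - 0·log(0.07) = -log(0.93) = 0.07257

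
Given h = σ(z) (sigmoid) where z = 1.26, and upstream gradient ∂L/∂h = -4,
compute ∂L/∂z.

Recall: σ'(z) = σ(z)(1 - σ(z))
∂L/∂z = -0.6886

σ(1.26) = 0.779
σ'(1.26) = σ(1.26)(1 - σ(1.26)) = 0.779 × 0.221 = 0.1721
∂L/∂z = ∂L/∂h · σ'(z) = -4 × 0.1721 = -0.6886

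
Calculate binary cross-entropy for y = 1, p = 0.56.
L = 0.5798

L = -1·log(0.56) - 0·log(0.44) = -log(0.56) = 0.5798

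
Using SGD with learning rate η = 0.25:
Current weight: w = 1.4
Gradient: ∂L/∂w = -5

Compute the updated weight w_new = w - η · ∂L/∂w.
w_new = 2.65

w_new = w - η·∂L/∂w = 1.4 - 0.25×(-5) = 1.4 - (-1.25) = 2.65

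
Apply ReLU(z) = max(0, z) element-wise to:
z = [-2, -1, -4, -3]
h = [0, 0, 0, 0]

ReLU applied element-wise: max(0,-2)=0, max(0,-1)=0, max(0,-4)=0, max(0,-3)=0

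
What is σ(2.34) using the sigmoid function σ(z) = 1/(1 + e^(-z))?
0.9121

sigmoid(2.34) = 1/(1 + e^(-2.34)) = 1/(1 + 0.09633) = 0.9121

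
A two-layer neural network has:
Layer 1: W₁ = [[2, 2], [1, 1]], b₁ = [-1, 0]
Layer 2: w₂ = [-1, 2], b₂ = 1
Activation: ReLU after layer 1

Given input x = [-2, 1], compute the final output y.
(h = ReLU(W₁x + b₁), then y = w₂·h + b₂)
y = 1

Layer 1 pre-activation: z₁ = [-3, -1]
After ReLU: h = [0, 0]
Layer 2 output: y = -1×0 + 2×0 + 1 = 1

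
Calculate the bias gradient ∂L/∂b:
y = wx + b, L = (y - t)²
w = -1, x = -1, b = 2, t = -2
∂L/∂b = 10

y = wx + b = (-1)(-1) + 2 = 3
∂L/∂y = 2(y - t) = 2(3 - -2) = 10
∂y/∂b = 1
∂L/∂b = ∂L/∂y · ∂y/∂b = 10 × 1 = 10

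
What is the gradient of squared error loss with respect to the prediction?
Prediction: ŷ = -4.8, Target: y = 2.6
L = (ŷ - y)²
∂L/∂ŷ = -14.8

∂L/∂ŷ = 2(ŷ - y) = 2(-4.8 - 2.6) = 2(-7.4) = -14.8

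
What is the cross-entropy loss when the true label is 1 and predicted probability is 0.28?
L = 1.273

L = -1·log(0.28) - 0·log(0.72) = -log(0.28) = 1.273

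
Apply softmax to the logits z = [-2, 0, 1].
p = [0.0351, 0.2595, 0.7054]

exp(z) = [0.1353, 1, 2.718]
Sum = 3.854
p = [0.0351, 0.2595, 0.7054]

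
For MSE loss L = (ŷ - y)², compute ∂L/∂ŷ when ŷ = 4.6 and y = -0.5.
∂L/∂ŷ = 10.2

∂L/∂ŷ = 2(ŷ - y) = 2(4.6 - -0.5) = 2(5.1) = 10.2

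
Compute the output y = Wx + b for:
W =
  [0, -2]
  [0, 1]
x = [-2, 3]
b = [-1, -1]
y = [-7, 2]

Wx = [0×-2 + -2×3, 0×-2 + 1×3]
   = [-6, 3]
y = Wx + b = [-6 + -1, 3 + -1] = [-7, 2]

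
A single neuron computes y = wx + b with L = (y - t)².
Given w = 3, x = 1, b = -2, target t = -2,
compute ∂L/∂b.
∂L/∂b = 6

y = wx + b = (3)(1) + -2 = 1
∂L/∂y = 2(y - t) = 2(1 - -2) = 6
∂y/∂b = 1
∂L/∂b = ∂L/∂y · ∂y/∂b = 6 × 1 = 6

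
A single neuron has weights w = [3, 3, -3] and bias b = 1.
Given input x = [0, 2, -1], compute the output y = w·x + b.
y = 10

y = (3)(0) + (3)(2) + (-3)(-1) + 1 = 10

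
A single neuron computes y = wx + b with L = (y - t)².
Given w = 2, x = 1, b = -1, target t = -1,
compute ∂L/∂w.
∂L/∂w = 4

y = wx + b = (2)(1) + -1 = 1
∂L/∂y = 2(y - t) = 2(1 - -1) = 4
∂y/∂w = x = 1
∂L/∂w = ∂L/∂y · ∂y/∂w = 4 × 1 = 4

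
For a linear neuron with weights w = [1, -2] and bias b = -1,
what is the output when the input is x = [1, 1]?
y = -2

y = (1)(1) + (-2)(1) + -1 = -2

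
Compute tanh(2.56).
0.9881

tanh(2.56) = (e^(2.56) - e^(-2.56))/(e^(2.56) + e^(-2.56)) = 0.9881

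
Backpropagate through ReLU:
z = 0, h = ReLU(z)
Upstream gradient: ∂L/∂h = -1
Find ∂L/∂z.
∂L/∂z = 0

h = ReLU(0) = 0
At z = 0: ∂h/∂z = 0 (by convention)
∂L/∂z = ∂L/∂h · ∂h/∂z = -1 × 0 = 0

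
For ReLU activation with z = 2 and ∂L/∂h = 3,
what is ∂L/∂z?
∂L/∂z = 3

h = ReLU(2) = 2
Since z > 0: ∂h/∂z = 1
∂L/∂z = ∂L/∂h · ∂h/∂z = 3 × 1 = 3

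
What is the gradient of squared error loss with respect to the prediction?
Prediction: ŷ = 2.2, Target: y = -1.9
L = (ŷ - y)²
∂L/∂ŷ = 8.2

∂L/∂ŷ = 2(ŷ - y) = 2(2.2 - -1.9) = 2(4.1) = 8.2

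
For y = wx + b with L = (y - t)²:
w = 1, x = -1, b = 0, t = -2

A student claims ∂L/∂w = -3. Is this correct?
Incorrect

y = (1)(-1) + 0 = -1
∂L/∂y = 2(y - t) = 2(-1 - -2) = 2
∂y/∂w = x = -1
∂L/∂w = 2 × -1 = -2

Claimed value: -3
Incorrect: The correct gradient is -2.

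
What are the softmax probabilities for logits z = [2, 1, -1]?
p = [0.7054, 0.2595, 0.0351]

exp(z) = [7.389, 2.718, 0.3679]
Sum = 10.48
p = [0.7054, 0.2595, 0.0351]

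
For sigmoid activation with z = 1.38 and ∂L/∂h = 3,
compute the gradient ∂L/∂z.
∂L/∂z = 0.4818

σ(1.38) = 0.799
σ'(1.38) = σ(1.38)(1 - σ(1.38)) = 0.799 × 0.201 = 0.1606
∂L/∂z = ∂L/∂h · σ'(z) = 3 × 0.1606 = 0.4818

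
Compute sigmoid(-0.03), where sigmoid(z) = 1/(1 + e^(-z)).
0.4925

sigmoid(-0.03) = 1/(1 + e^(0.03)) = 1/(1 + 1.03) = 0.4925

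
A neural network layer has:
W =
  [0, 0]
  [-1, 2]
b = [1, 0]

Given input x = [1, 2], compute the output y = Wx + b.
y = [1, 3]

Wx = [0×1 + 0×2, -1×1 + 2×2]
   = [0, 3]
y = Wx + b = [0 + 1, 3 + 0] = [1, 3]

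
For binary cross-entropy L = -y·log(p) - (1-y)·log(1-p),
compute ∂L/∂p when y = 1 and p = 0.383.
∂L/∂p = -2.611

∂L/∂p = -y/p + (1-y)/(1-p) = -1/0.383 + 0 = -2.611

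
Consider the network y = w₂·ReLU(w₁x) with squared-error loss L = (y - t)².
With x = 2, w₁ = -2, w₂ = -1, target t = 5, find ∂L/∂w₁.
∂L/∂w₁ = 0

Forward pass:
z = w₁x = -2×2 = -4
h = ReLU(-4) = 0
y = w₂h = -1×0 = 0

Backward pass:
∂L/∂y = 2(y - t) = 2(0 - 5) = -10
∂y/∂h = w₂ = -1
∂h/∂z = 0 (ReLU derivative)
∂z/∂w₁ = x = 2

∂L/∂w₁ = -10 × -1 × 0 × 2 = 0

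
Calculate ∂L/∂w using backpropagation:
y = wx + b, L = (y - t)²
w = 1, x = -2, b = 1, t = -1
∂L/∂w = 0

y = wx + b = (1)(-2) + 1 = -1
∂L/∂y = 2(y - t) = 2(-1 - -1) = 0
∂y/∂w = x = -2
∂L/∂w = ∂L/∂y · ∂y/∂w = 0 × -2 = 0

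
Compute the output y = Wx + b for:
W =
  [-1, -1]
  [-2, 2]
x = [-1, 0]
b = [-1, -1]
y = [0, 1]

Wx = [-1×-1 + -1×0, -2×-1 + 2×0]
   = [1, 2]
y = Wx + b = [1 + -1, 2 + -1] = [0, 1]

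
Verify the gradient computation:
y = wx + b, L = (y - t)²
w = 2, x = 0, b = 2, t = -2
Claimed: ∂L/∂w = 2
Incorrect

y = (2)(0) + 2 = 2
∂L/∂y = 2(y - t) = 2(2 - -2) = 8
∂y/∂w = x = 0
∂L/∂w = 8 × 0 = 0

Claimed value: 2
Incorrect: The correct gradient is 0.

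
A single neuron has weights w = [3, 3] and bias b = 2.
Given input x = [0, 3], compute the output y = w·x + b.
y = 11

y = (3)(0) + (3)(3) + 2 = 11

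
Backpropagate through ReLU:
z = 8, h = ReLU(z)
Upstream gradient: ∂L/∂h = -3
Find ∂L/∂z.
∂L/∂z = -3

h = ReLU(8) = 8
Since z > 0: ∂h/∂z = 1
∂L/∂z = ∂L/∂h · ∂h/∂z = -3 × 1 = -3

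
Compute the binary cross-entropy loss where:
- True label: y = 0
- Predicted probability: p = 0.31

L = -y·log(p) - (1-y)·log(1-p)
L = 0.3711

L = -0·log(0.31) - 1·log(0.69) = -log(0.69) = 0.3711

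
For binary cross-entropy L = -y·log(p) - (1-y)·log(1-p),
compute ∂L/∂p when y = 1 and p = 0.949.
∂L/∂p = -1.054

∂L/∂p = -y/p + (1-y)/(1-p) = -1/0.949 + 0 = -1.054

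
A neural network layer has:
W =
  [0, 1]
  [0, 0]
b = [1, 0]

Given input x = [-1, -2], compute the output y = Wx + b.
y = [-1, 0]

Wx = [0×-1 + 1×-2, 0×-1 + 0×-2]
   = [-2, 0]
y = Wx + b = [-2 + 1, 0 + 0] = [-1, 0]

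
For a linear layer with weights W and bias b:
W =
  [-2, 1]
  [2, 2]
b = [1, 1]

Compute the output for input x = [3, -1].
y = [-6, 5]

Wx = [-2×3 + 1×-1, 2×3 + 2×-1]
   = [-7, 4]
y = Wx + b = [-7 + 1, 4 + 1] = [-6, 5]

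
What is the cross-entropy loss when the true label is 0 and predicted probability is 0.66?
L = 1.079

L = -0·log(0.66) - 1·log(0.34) = -log(0.34) = 1.079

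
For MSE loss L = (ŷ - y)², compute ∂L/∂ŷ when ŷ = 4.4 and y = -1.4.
∂L/∂ŷ = 11.6

∂L/∂ŷ = 2(ŷ - y) = 2(4.4 - -1.4) = 2(5.8) = 11.6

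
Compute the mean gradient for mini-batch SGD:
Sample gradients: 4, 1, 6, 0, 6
Average gradient = 3.4

Average = (1/5)(4 + 1 + 6 + 0 + 6) = 17/5 = 3.4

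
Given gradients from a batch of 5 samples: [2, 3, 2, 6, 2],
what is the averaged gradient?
Average gradient = 3

Average = (1/5)(2 + 3 + 2 + 6 + 2) = 15/5 = 3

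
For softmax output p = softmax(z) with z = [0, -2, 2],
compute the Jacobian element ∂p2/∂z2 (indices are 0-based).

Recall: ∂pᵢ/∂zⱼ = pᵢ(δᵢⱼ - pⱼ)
∂p2/∂z2 = 0.1154

p = softmax(z) = [0.1173, 0.01588, 0.8668]
p2 = 0.8668

∂p2/∂z2 = p2(1 - p2) = 0.8668 × (1 - 0.8668) = 0.1154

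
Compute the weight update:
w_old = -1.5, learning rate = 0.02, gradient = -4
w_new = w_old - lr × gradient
w_new = -1.42

w_new = w - η·∂L/∂w = -1.5 - 0.02×(-4) = -1.5 - (-0.08) = -1.42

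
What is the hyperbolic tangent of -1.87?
-0.9536

tanh(-1.87) = (e^(-1.87) - e^(1.87))/(e^(-1.87) + e^(1.87)) = -0.9536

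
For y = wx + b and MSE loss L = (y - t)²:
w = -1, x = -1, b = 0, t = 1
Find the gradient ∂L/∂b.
∂L/∂b = 0

y = wx + b = (-1)(-1) + 0 = 1
∂L/∂y = 2(y - t) = 2(1 - 1) = 0
∂y/∂b = 1
∂L/∂b = ∂L/∂y · ∂y/∂b = 0 × 1 = 0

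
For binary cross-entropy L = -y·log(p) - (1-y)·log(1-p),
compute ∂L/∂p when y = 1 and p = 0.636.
∂L/∂p = -1.572

∂L/∂p = -y/p + (1-y)/(1-p) = -1/0.636 + 0 = -1.572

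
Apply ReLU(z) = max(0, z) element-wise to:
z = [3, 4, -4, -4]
h = [3, 4, 0, 0]

ReLU applied element-wise: max(0,3)=3, max(0,4)=4, max(0,-4)=0, max(0,-4)=0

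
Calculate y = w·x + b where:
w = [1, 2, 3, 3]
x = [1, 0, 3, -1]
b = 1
y = 8

y = (1)(1) + (2)(0) + (3)(3) + (3)(-1) + 1 = 8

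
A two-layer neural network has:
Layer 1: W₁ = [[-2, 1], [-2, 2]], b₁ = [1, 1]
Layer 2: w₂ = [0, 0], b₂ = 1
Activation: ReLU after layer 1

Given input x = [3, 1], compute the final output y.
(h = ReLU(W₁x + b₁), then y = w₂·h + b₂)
y = 1

Layer 1 pre-activation: z₁ = [-4, -3]
After ReLU: h = [0, 0]
Layer 2 output: y = 0×0 + 0×0 + 1 = 1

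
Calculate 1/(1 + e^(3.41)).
0.03198

sigmoid(-3.41) = 1/(1 + e^(3.41)) = 1/(1 + 30.27) = 0.03198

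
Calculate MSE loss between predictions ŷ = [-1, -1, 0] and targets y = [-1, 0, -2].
MSE = 1.667

MSE = (1/3)((-1--1)² + (-1-0)² + (0--2)²) = (1/3)(0 + 1 + 4) = 1.667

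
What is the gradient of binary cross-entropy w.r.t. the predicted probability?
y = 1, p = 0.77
∂L/∂p = -1.299

∂L/∂p = -y/p + (1-y)/(1-p) = -1/0.77 + 0 = -1.299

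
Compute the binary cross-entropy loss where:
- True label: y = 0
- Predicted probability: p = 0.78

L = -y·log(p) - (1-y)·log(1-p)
L = 1.514

L = -0·log(0.78) - 1·log(0.22) = -log(0.22) = 1.514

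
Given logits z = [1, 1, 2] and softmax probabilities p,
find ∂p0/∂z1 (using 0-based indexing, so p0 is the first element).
∂p0/∂z1 = -0.04492

p = softmax(z) = [0.2119, 0.2119, 0.5761]
p0 = 0.2119, p1 = 0.2119

∂p0/∂z1 = -p0 × p1 = -0.2119 × 0.2119 = -0.04492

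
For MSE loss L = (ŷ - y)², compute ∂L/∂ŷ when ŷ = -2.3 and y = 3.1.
∂L/∂ŷ = -10.8

∂L/∂ŷ = 2(ŷ - y) = 2(-2.3 - 3.1) = 2(-5.4) = -10.8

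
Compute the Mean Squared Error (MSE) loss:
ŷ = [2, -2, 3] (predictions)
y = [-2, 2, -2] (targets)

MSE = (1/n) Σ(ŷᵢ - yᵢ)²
MSE = 19

MSE = (1/3)((2--2)² + (-2-2)² + (3--2)²) = (1/3)(16 + 16 + 25) = 19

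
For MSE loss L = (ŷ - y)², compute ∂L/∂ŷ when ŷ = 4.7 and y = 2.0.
∂L/∂ŷ = 5.4

∂L/∂ŷ = 2(ŷ - y) = 2(4.7 - 2.0) = 2(2.7) = 5.4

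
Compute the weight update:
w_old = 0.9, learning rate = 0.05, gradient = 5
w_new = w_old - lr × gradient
w_new = 0.65

w_new = w - η·∂L/∂w = 0.9 - 0.05×(5) = 0.9 - (0.25) = 0.65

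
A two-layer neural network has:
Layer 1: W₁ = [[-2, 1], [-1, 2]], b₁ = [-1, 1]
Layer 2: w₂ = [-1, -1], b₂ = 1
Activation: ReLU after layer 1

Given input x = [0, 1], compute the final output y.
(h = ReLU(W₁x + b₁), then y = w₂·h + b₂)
y = -2

Layer 1 pre-activation: z₁ = [0, 3]
After ReLU: h = [0, 3]
Layer 2 output: y = -1×0 + -1×3 + 1 = -2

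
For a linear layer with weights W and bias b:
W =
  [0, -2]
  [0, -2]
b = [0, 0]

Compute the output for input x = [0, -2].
y = [4, 4]

Wx = [0×0 + -2×-2, 0×0 + -2×-2]
   = [4, 4]
y = Wx + b = [4 + 0, 4 + 0] = [4, 4]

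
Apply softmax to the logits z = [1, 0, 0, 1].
p = [0.3655, 0.1345, 0.1345, 0.3655]

exp(z) = [2.718, 1, 1, 2.718]
Sum = 7.437
p = [0.3655, 0.1345, 0.1345, 0.3655]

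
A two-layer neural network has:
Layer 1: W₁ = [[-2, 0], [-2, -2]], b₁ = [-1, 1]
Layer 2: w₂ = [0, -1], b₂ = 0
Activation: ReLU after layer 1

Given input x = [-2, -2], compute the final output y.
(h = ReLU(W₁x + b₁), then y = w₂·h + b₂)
y = -9

Layer 1 pre-activation: z₁ = [3, 9]
After ReLU: h = [3, 9]
Layer 2 output: y = 0×3 + -1×9 + 0 = -9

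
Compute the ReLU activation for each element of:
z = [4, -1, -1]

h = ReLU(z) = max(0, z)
h = [4, 0, 0]

ReLU applied element-wise: max(0,4)=4, max(0,-1)=0, max(0,-1)=0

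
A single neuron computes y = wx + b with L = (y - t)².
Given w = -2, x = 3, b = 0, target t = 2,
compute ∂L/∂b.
∂L/∂b = -16

y = wx + b = (-2)(3) + 0 = -6
∂L/∂y = 2(y - t) = 2(-6 - 2) = -16
∂y/∂b = 1
∂L/∂b = ∂L/∂y · ∂y/∂b = -16 × 1 = -16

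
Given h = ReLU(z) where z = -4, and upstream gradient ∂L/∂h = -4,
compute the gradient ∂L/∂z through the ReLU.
∂L/∂z = 0

h = ReLU(-4) = 0
Since z < 0: ∂h/∂z = 0
∂L/∂z = ∂L/∂h · ∂h/∂z = -4 × 0 = 0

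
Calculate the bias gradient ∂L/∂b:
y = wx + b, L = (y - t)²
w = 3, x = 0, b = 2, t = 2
∂L/∂b = 0

y = wx + b = (3)(0) + 2 = 2
∂L/∂y = 2(y - t) = 2(2 - 2) = 0
∂y/∂b = 1
∂L/∂b = ∂L/∂y · ∂y/∂b = 0 × 1 = 0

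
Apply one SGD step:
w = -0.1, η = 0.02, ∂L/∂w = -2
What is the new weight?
w_new = -0.06

w_new = w - η·∂L/∂w = -0.1 - 0.02×(-2) = -0.1 - (-0.04) = -0.06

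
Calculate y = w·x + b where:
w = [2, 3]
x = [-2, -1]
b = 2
y = -5

y = (2)(-2) + (3)(-1) + 2 = -5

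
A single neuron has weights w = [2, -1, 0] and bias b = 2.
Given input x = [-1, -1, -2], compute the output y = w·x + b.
y = 1

y = (2)(-1) + (-1)(-1) + (0)(-2) + 2 = 1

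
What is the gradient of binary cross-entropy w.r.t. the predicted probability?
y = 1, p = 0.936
∂L/∂p = -1.068

∂L/∂p = -y/p + (1-y)/(1-p) = -1/0.936 + 0 = -1.068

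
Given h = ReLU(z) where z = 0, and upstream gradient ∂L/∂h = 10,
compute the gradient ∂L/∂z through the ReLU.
∂L/∂z = 0

h = ReLU(0) = 0
At z = 0: ∂h/∂z = 0 (by convention)
∂L/∂z = ∂L/∂h · ∂h/∂z = 10 × 0 = 0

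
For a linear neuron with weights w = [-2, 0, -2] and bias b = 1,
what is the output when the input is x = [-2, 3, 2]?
y = 1

y = (-2)(-2) + (0)(3) + (-2)(2) + 1 = 1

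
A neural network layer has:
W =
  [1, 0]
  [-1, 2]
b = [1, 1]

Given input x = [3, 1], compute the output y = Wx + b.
y = [4, 0]

Wx = [1×3 + 0×1, -1×3 + 2×1]
   = [3, -1]
y = Wx + b = [3 + 1, -1 + 1] = [4, 0]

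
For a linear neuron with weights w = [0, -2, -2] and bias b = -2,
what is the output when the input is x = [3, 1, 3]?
y = -10

y = (0)(3) + (-2)(1) + (-2)(3) + -2 = -10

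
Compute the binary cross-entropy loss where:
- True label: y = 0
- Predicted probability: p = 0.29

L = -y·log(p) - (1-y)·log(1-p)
L = 0.3425

L = -0·log(0.29) - 1·log(0.71) = -log(0.71) = 0.3425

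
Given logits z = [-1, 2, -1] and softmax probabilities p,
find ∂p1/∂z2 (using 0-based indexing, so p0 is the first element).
∂p1/∂z2 = -0.04118

p = softmax(z) = [0.04528, 0.9094, 0.04528]
p1 = 0.9094, p2 = 0.04528

∂p1/∂z2 = -p1 × p2 = -0.9094 × 0.04528 = -0.04118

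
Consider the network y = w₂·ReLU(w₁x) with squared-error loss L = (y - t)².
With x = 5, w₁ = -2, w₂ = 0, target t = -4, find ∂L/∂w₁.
∂L/∂w₁ = 0

Forward pass:
z = w₁x = -2×5 = -10
h = ReLU(-10) = 0
y = w₂h = 0×0 = 0

Backward pass:
∂L/∂y = 2(y - t) = 2(0 - -4) = 8
∂y/∂h = w₂ = 0
∂h/∂z = 0 (ReLU derivative)
∂z/∂w₁ = x = 5

∂L/∂w₁ = 8 × 0 × 0 × 5 = 0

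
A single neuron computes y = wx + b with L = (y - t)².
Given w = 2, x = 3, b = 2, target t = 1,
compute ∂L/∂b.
∂L/∂b = 14

y = wx + b = (2)(3) + 2 = 8
∂L/∂y = 2(y - t) = 2(8 - 1) = 14
∂y/∂b = 1
∂L/∂b = ∂L/∂y · ∂y/∂b = 14 × 1 = 14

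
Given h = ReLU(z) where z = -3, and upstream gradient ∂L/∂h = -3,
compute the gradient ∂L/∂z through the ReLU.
∂L/∂z = 0

h = ReLU(-3) = 0
Since z < 0: ∂h/∂z = 0
∂L/∂z = ∂L/∂h · ∂h/∂z = -3 × 0 = 0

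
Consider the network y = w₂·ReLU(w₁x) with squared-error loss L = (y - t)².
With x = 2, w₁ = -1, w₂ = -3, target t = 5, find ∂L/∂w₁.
∂L/∂w₁ = 0

Forward pass:
z = w₁x = -1×2 = -2
h = ReLU(-2) = 0
y = w₂h = -3×0 = 0

Backward pass:
∂L/∂y = 2(y - t) = 2(0 - 5) = -10
∂y/∂h = w₂ = -3
∂h/∂z = 0 (ReLU derivative)
∂z/∂w₁ = x = 2

∂L/∂w₁ = -10 × -3 × 0 × 2 = 0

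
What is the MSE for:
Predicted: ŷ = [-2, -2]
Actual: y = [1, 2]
MSE = 12.5

MSE = (1/2)((-2-1)² + (-2-2)²) = (1/2)(9 + 16) = 12.5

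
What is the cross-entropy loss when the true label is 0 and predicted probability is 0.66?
L = 1.079

L = -0·log(0.66) - 1·log(0.34) = -log(0.34) = 1.079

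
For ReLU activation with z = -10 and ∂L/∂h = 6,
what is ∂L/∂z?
∂L/∂z = 0

h = ReLU(-10) = 0
Since z < 0: ∂h/∂z = 0
∂L/∂z = ∂L/∂h · ∂h/∂z = 6 × 0 = 0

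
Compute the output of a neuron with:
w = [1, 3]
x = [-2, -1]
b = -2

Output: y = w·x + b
y = -7

y = (1)(-2) + (3)(-1) + -2 = -7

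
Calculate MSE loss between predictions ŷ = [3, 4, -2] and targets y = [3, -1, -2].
MSE = 8.333

MSE = (1/3)((3-3)² + (4--1)² + (-2--2)²) = (1/3)(0 + 25 + 0) = 8.333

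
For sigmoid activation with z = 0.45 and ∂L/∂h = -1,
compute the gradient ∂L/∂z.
∂L/∂z = -0.2378

σ(0.45) = 0.6106
σ'(0.45) = σ(0.45)(1 - σ(0.45)) = 0.6106 × 0.3894 = 0.2378
∂L/∂z = ∂L/∂h · σ'(z) = -1 × 0.2378 = -0.2378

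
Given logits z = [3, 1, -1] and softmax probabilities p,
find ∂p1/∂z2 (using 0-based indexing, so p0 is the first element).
∂p1/∂z2 = -0.001862

p = softmax(z) = [0.8668, 0.1173, 0.01588]
p1 = 0.1173, p2 = 0.01588

∂p1/∂z2 = -p1 × p2 = -0.1173 × 0.01588 = -0.001862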